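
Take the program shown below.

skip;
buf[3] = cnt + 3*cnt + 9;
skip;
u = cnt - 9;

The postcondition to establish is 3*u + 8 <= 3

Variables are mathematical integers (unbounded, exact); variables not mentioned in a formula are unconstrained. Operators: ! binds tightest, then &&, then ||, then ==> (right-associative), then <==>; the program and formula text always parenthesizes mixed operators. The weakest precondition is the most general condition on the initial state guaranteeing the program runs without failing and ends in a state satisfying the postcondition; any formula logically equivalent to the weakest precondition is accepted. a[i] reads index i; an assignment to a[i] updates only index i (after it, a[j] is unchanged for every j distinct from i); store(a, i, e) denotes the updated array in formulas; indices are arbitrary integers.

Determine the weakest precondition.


Working backward. After the program, the postcondition 3*u + 8 <= 3 must hold; in canonical form it is 3*u <= -5.
Before u := cnt - 9: 3*cnt <= 22
Before skip: 3*cnt <= 22
Before buf[3] := cnt + 3*cnt + 9: 3*cnt <= 22
Before skip: 3*cnt <= 22
Answer: WP = 3*cnt <= 22


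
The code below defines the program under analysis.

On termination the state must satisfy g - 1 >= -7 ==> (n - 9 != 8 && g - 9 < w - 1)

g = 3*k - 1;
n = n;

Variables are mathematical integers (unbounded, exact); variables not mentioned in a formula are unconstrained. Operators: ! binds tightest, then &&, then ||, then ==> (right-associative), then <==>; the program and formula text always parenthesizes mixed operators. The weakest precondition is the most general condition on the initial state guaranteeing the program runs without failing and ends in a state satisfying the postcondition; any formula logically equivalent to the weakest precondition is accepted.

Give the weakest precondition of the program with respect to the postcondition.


Working backward. After the program, the postcondition g - 1 >= -7 ==> (n - 9 != 8 && g - 9 < w - 1) must hold; in canonical form it is g >= -6 ==> (n != 17 && g < w + 8).
Before n := n: g >= -6 ==> (n != 17 && g < w + 8)
Before g := 3*k - 1: 3*k >= -5 ==> (n != 17 && 3*k < w + 9)
Answer: WP = 3*k >= -5 ==> (n != 17 && 3*k < w + 9)


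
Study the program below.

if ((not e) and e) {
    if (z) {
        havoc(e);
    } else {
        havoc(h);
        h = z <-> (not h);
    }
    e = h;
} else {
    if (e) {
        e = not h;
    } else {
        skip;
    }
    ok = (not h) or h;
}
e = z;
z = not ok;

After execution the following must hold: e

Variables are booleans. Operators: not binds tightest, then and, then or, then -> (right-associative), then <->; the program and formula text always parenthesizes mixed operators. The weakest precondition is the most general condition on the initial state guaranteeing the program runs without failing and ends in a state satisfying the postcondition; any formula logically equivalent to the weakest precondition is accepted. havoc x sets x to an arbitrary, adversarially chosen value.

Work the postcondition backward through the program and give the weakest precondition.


Working backward. After the program, e must hold.
Before z := not ok: e
Before e := z: z
Then branch requires (not z) -> z; else branch requires (e -> z) and ((not e) -> z).
Before the if: (e -> z) and ((not e) -> z)
Answer: WP = (e -> z) and ((not e) -> z)


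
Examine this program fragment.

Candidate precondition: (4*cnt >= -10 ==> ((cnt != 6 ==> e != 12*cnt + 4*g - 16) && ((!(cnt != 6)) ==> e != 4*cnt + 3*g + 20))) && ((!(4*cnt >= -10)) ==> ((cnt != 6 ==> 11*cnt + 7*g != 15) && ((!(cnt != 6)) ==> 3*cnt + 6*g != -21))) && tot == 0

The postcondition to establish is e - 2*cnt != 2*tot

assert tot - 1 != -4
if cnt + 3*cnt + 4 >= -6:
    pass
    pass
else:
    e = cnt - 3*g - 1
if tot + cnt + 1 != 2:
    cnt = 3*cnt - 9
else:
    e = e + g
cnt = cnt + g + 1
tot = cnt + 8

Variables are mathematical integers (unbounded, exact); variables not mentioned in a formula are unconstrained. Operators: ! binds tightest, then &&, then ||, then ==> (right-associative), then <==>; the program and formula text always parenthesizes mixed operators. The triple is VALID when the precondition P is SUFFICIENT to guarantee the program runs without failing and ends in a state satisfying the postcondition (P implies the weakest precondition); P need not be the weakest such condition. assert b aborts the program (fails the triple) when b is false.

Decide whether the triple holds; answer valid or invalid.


Working backward. After the program, the postcondition e - 2*cnt != 2*tot must hold; in canonical form it is e != 2*cnt + 2*tot.
Before tot := cnt + 8: e != 4*cnt + 16
Before cnt := cnt + g + 1: e != 4*cnt + 4*g + 20
Then branch requires e != 12*cnt + 4*g - 16; else branch requires e != 4*cnt + 3*g + 20.
Before the if: (cnt + tot != 1 ==> e != 12*cnt + 4*g - 16) && ((!(cnt + tot != 1)) ==> e != 4*cnt + 3*g + 20)
Then branch requires (cnt + tot != 1 ==> e != 12*cnt + 4*g - 16) && ((!(cnt + tot != 1)) ==> e != 4*cnt + 3*g + 20); else branch requires (cnt + tot != 1 ==> 11*cnt + 7*g != 15) && ((!(cnt + tot != 1)) ==> 3*cnt + 6*g != -21).
Before the if: (4*cnt >= -10 ==> ((cnt + tot != 1 ==> e != 12*cnt + 4*g - 16) && ((!(cnt + tot != 1)) ==> e != 4*cnt + 3*g + 20))) && ((!(4*cnt >= -10)) ==> ((cnt + tot != 1 ==> 11*cnt + 7*g != 15) && ((!(cnt + tot != 1)) ==> 3*cnt + 6*g != -21)))
Before assert tot - 1 != -4: tot != -3 && (4*cnt >= -10 ==> ((cnt + tot != 1 ==> e != 12*cnt + 4*g - 16) && ((!(cnt + tot != 1)) ==> e != 4*cnt + 3*g + 20))) && ((!(4*cnt >= -10)) ==> ((cnt + tot != 1 ==> 11*cnt + 7*g != 15) && ((!(cnt + tot != 1)) ==> 3*cnt + 6*g != -21)))
The weakest precondition is tot != -3 && (4*cnt >= -10 ==> ((cnt + tot != 1 ==> e != 12*cnt + 4*g - 16) && ((!(cnt + tot != 1)) ==> e != 4*cnt + 3*g + 20))) && ((!(4*cnt >= -10)) ==> ((cnt + tot != 1 ==> 11*cnt + 7*g != 15) && ((!(cnt + tot != 1)) ==> 3*cnt + 6*g != -21))).
Check whether (4*cnt >= -10 ==> ((cnt != 6 ==> e != 12*cnt + 4*g - 16) && ((!(cnt != 6)) ==> e != 4*cnt + 3*g + 20))) && ((!(4*cnt >= -10)) ==> ((cnt != 6 ==> 11*cnt + 7*g != 15) && ((!(cnt != 6)) ==> 3*cnt + 6*g != -21))) && tot == 0 implies it.
Countermodel: at the initial state cnt = 1, e = 111, g = 29, tot = 0, the precondition holds but the weakest precondition fails.
Answer: invalid


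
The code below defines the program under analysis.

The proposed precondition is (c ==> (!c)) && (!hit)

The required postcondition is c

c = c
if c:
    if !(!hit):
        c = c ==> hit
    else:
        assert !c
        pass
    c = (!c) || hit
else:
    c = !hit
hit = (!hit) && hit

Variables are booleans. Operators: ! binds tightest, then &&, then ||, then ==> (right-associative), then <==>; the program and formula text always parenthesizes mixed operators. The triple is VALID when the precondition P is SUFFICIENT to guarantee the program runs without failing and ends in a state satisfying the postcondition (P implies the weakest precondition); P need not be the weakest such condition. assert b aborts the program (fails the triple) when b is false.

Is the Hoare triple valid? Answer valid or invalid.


Working backward. After the program, c must hold.
Before hit := (!hit) && hit: c
Then branch requires (hit ==> ((!(c ==> hit)) || hit)) && ((!hit) ==> ((!c) && ((!c) || hit))); else branch requires !hit.
Before the if: (c ==> ((hit ==> ((!(c ==> hit)) || hit)) && ((!hit) ==> ((!c) && ((!c) || hit))))) && ((!c) ==> (!hit))
Before c := c: (c ==> ((hit ==> ((!(c ==> hit)) || hit)) && ((!hit) ==> ((!c) && ((!c) || hit))))) && ((!c) ==> (!hit))
The weakest precondition is (c ==> ((hit ==> ((!(c ==> hit)) || hit)) && ((!hit) ==> ((!c) && ((!c) || hit))))) && ((!c) ==> (!hit)).
Check whether (c ==> (!c)) && (!hit) implies it.
Every state satisfying the precondition satisfies the weakest precondition: the implication holds.
Answer: valid


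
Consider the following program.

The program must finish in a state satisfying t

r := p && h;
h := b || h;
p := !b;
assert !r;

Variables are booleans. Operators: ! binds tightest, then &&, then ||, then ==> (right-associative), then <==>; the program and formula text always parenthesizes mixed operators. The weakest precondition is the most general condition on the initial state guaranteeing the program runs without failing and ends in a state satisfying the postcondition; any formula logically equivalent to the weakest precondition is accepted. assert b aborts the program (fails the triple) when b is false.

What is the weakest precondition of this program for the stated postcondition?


Working backward. After the program, t must hold.
Before assert !r: (!r) && t
Before p := !b: (!r) && t
Before h := b || h: (!r) && t
Before r := p && h: (!(p && h)) && t
Answer: WP = (!(p && h)) && t


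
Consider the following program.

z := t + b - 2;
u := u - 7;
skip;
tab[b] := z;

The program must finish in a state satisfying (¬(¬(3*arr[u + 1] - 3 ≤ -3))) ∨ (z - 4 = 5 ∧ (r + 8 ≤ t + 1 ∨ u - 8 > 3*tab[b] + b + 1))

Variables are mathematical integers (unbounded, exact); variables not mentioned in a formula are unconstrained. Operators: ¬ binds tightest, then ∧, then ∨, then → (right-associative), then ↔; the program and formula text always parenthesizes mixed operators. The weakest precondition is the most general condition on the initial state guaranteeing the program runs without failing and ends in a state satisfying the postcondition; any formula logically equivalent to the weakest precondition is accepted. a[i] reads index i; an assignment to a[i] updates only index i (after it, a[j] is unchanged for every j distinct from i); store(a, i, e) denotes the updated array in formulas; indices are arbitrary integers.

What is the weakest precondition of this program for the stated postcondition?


Working backward. After the program, the postcondition (¬(¬(3*arr[u + 1] - 3 ≤ -3))) ∨ (z - 4 = 5 ∧ (r + 8 ≤ t + 1 ∨ u - 8 > 3*tab[b] + b + 1)) must hold; in canonical form it is 3*arr[u + 1] ≤ 0 ∨ (z = 9 ∧ (r ≤ t - 7 ∨ u > 3*tab[b] + b + 9)).
Before tab[b] := z: 3*arr[u + 1] ≤ 0 ∨ (z = 9 ∧ (r ≤ t - 7 ∨ u > 3*store(tab, b, z)[b] + b + 9))
Before skip: 3*arr[u + 1] ≤ 0 ∨ (z = 9 ∧ (r ≤ t - 7 ∨ u > 3*store(tab, b, z)[b] + b + 9))
Before u := u - 7: 3*arr[u - 6] ≤ 0 ∨ (z = 9 ∧ (r ≤ t - 7 ∨ u > 3*store(tab, b, z)[b] + b + 16))
Before z := t + b - 2: 3*arr[u - 6] ≤ 0 ∨ (b + t = 11 ∧ (r ≤ t - 7 ∨ u > 3*store(tab, b, b + t - 2)[b] + b + 16))
Answer: WP = 3*arr[u - 6] ≤ 0 ∨ (b + t = 11 ∧ (r ≤ t - 7 ∨ u > 3*store(tab, b, b + t - 2)[b] + b + 16))


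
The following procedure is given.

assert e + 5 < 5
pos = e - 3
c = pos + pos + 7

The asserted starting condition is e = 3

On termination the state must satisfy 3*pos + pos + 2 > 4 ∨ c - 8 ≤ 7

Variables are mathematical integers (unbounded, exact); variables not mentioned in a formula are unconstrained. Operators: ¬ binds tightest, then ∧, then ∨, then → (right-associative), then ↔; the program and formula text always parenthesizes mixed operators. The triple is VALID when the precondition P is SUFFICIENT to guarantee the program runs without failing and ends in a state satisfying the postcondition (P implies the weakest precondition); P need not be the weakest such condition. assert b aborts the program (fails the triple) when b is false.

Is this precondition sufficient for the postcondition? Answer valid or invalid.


Working backward. After the program, the postcondition 3*pos + pos + 2 > 4 ∨ c - 8 ≤ 7 must hold; in canonical form it is 4*pos > 2 ∨ c ≤ 15.
Before c := pos + pos + 7: 4*pos > 2 ∨ 2*pos ≤ 8
Before pos := e - 3: 4*e > 14 ∨ 2*e ≤ 14
Before assert e + 5 < 5: e < 0 ∧ (4*e > 14 ∨ 2*e ≤ 14)
The weakest precondition is e < 0 ∧ (4*e > 14 ∨ 2*e ≤ 14).
Check whether e = 3 implies it.
Countermodel: at the initial state e = 3, the precondition holds but the weakest precondition fails.
Answer: invalid


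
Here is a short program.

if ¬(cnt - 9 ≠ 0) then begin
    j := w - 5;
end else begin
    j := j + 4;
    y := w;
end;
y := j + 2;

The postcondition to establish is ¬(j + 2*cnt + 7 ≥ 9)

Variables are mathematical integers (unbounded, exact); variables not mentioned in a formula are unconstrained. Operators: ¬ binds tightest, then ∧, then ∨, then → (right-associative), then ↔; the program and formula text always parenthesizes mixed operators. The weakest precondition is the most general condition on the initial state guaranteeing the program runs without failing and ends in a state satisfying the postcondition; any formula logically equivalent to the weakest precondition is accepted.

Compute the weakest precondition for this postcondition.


Working backward. After the program, the postcondition ¬(j + 2*cnt + 7 ≥ 9) must hold; in canonical form it is ¬(2*cnt + j ≥ 2).
Before y := j + 2: ¬(2*cnt + j ≥ 2)
Then branch requires ¬(2*cnt + w ≥ 7); else branch requires ¬(2*cnt + j ≥ -2).
Before the if: ((¬(cnt ≠ 9)) → (¬(2*cnt + w ≥ 7))) ∧ (cnt ≠ 9 → (¬(2*cnt + j ≥ -2)))
Answer: WP = ((¬(cnt ≠ 9)) → (¬(2*cnt + w ≥ 7))) ∧ (cnt ≠ 9 → (¬(2*cnt + j ≥ -2)))


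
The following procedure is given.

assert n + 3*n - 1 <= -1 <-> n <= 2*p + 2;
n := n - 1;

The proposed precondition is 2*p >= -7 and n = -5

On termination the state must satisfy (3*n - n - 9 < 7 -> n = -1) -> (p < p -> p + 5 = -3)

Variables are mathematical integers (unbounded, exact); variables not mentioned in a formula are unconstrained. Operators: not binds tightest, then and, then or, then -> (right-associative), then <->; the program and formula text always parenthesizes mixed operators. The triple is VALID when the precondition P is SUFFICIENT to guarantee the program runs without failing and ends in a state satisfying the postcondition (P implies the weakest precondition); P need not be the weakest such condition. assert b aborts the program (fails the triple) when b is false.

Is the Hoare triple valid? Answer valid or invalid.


Working backward. After the program, the postcondition (3*n - n - 9 < 7 -> n = -1) -> (p < p -> p + 5 = -3) must hold; in canonical form it is true.
Before n := n - 1: true
Before assert n + 3*n - 1 <= -1 <-> n <= 2*p + 2: 4*n <= 0 <-> n <= 2*p + 2
The weakest precondition is 4*n <= 0 <-> n <= 2*p + 2.
Check whether 2*p >= -7 and n = -5 implies it.
Every state satisfying the precondition satisfies the weakest precondition: the implication holds.
Answer: valid


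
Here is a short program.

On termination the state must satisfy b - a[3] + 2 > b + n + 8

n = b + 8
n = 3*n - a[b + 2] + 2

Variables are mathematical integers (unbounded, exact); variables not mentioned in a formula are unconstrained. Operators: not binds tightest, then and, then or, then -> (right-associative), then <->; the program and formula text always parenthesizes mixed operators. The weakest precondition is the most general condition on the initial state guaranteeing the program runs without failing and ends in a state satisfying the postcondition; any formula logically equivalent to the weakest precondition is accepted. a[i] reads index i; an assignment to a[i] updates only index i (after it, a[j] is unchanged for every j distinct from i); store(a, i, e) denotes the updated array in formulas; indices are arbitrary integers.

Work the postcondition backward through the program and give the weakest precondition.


Working backward. After the program, the postcondition b - a[3] + 2 > b + n + 8 must hold; in canonical form it is a[3] + n < -6.
Before n := 3*n - a[b + 2] + 2: a[3] + 3*n < a[b + 2] - 8
Before n := b + 8: a[3] + 3*b < a[b + 2] - 32
Answer: WP = a[3] + 3*b < a[b + 2] - 32


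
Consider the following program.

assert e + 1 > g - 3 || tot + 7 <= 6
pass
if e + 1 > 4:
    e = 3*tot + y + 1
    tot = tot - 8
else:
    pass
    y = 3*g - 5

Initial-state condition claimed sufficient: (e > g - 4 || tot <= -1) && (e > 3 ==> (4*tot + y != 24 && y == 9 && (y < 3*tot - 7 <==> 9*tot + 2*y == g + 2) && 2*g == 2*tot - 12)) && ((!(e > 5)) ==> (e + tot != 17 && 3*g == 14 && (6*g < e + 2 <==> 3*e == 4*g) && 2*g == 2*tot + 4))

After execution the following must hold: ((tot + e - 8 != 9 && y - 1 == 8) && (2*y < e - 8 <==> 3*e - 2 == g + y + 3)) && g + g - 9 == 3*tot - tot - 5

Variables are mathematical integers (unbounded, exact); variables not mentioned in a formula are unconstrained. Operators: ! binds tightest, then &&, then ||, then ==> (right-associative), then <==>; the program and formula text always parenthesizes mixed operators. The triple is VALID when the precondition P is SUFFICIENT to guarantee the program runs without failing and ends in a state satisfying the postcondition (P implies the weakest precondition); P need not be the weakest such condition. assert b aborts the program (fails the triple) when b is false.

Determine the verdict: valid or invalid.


Working backward. After the program, the postcondition ((tot + e - 8 != 9 && y - 1 == 8) && (2*y < e - 8 <==> 3*e - 2 == g + y + 3)) && g + g - 9 == 3*tot - tot - 5 must hold; in canonical form it is e + tot != 17 && y == 9 && (2*y < e - 8 <==> 3*e == g + y + 5) && 2*g == 2*tot + 4.
Then branch requires 4*tot + y != 24 && y == 9 && (y < 3*tot - 7 <==> 9*tot + 2*y == g + 2) && 2*g == 2*tot - 12; else branch requires e + tot != 17 && 3*g == 14 && (6*g < e + 2 <==> 3*e == 4*g) && 2*g == 2*tot + 4.
Before the if: (e > 3 ==> (4*tot + y != 24 && y == 9 && (y < 3*tot - 7 <==> 9*tot + 2*y == g + 2) && 2*g == 2*tot - 12)) && ((!(e > 3)) ==> (e + tot != 17 && 3*g == 14 && (6*g < e + 2 <==> 3*e == 4*g) && 2*g == 2*tot + 4))
Before skip: (e > 3 ==> (4*tot + y != 24 && y == 9 && (y < 3*tot - 7 <==> 9*tot + 2*y == g + 2) && 2*g == 2*tot - 12)) && ((!(e > 3)) ==> (e + tot != 17 && 3*g == 14 && (6*g < e + 2 <==> 3*e == 4*g) && 2*g == 2*tot + 4))
Before assert e + 1 > g - 3 || tot + 7 <= 6: (e > g - 4 || tot <= -1) && (e > 3 ==> (4*tot + y != 24 && y == 9 && (y < 3*tot - 7 <==> 9*tot + 2*y == g + 2) && 2*g == 2*tot - 12)) && ((!(e > 3)) ==> (e + tot != 17 && 3*g == 14 && (6*g < e + 2 <==> 3*e == 4*g) && 2*g == 2*tot + 4))
The weakest precondition is (e > g - 4 || tot <= -1) && (e > 3 ==> (4*tot + y != 24 && y == 9 && (y < 3*tot - 7 <==> 9*tot + 2*y == g + 2) && 2*g == 2*tot - 12)) && ((!(e > 3)) ==> (e + tot != 17 && 3*g == 14 && (6*g < e + 2 <==> 3*e == 4*g) && 2*g == 2*tot + 4)).
Check whether (e > g - 4 || tot <= -1) && (e > 3 ==> (4*tot + y != 24 && y == 9 && (y < 3*tot - 7 <==> 9*tot + 2*y == g + 2) && 2*g == 2*tot - 12)) && ((!(e > 5)) ==> (e + tot != 17 && 3*g == 14 && (6*g < e + 2 <==> 3*e == 4*g) && 2*g == 2*tot + 4)) implies it.
Every state satisfying the precondition satisfies the weakest precondition: the implication holds.
Answer: valid


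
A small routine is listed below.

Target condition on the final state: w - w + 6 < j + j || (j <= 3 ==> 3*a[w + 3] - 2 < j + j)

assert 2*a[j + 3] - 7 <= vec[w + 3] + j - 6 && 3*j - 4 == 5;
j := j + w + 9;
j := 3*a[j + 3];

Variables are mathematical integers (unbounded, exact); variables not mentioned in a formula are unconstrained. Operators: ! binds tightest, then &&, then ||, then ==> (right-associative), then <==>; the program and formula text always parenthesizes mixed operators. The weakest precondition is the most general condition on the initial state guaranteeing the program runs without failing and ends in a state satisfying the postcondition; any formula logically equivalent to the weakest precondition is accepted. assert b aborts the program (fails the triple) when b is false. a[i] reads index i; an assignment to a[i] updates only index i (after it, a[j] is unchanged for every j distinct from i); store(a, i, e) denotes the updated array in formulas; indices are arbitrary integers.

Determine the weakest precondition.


Working backward. After the program, the postcondition w - w + 6 < j + j || (j <= 3 ==> 3*a[w + 3] - 2 < j + j) must hold; in canonical form it is 2*j > 6 || (j <= 3 ==> 3*a[w + 3] < 2*j + 2).
Before j := 3*a[j + 3]: 6*a[j + 3] > 6 || (3*a[j + 3] <= 3 ==> 3*a[w + 3] < 6*a[j + 3] + 2)
Before j := j + w + 9: 6*a[j + w + 12] > 6 || (3*a[j + w + 12] <= 3 ==> 3*a[w + 3] < 6*a[j + w + 12] + 2)
Before assert 2*a[j + 3] - 7 <= vec[w + 3] + j - 6 && 3*j - 4 == 5: 2*a[j + 3] <= vec[w + 3] + j + 1 && 3*j == 9 && (6*a[j + w + 12] > 6 || (3*a[j + w + 12] <= 3 ==> 3*a[w + 3] < 6*a[j + w + 12] + 2))
Answer: WP = 2*a[j + 3] <= vec[w + 3] + j + 1 && 3*j == 9 && (6*a[j + w + 12] > 6 || (3*a[j + w + 12] <= 3 ==> 3*a[w + 3] < 6*a[j + w + 12] + 2))


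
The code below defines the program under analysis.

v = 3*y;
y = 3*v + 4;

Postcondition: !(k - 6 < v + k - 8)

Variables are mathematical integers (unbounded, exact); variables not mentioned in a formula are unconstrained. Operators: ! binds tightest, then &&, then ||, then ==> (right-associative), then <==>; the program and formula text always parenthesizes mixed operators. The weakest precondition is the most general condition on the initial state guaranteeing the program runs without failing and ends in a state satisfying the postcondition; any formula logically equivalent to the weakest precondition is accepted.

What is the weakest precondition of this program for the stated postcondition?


Working backward. After the program, the postcondition !(k - 6 < v + k - 8) must hold; in canonical form it is !(v > 2).
Before y := 3*v + 4: !(v > 2)
Before v := 3*y: !(3*y > 2)
Answer: WP = !(3*y > 2)


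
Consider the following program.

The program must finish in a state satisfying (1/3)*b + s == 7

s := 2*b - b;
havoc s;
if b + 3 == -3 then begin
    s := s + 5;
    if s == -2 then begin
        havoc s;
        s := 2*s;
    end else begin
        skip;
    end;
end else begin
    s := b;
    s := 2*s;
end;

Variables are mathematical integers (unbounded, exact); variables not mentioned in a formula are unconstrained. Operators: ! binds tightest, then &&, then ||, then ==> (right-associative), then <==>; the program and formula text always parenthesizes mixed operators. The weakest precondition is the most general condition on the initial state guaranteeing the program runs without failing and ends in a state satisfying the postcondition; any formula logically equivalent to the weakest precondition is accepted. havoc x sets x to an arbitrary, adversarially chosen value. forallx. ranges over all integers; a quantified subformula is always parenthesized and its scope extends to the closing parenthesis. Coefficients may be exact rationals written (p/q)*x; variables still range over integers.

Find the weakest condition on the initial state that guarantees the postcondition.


Working backward. After the program, (1/3)*b + s == 7 must hold.
Then branch requires (s == -7 ==> (forall s_1. (1/3)*b + 2*s_1 == 7)) && ((!(s == -7)) ==> (1/3)*b + s == 2); else branch requires (7/3)*b == 7.
Before the if: (b == -6 ==> ((s == -7 ==> (forall s_1. (1/3)*b + 2*s_1 == 7)) && ((!(s == -7)) ==> (1/3)*b + s == 2))) && ((!(b == -6)) ==> (7/3)*b == 7)
Before havoc s: forall s_2. ((b == -6 ==> ((s_2 == -7 ==> (forall s_1. (1/3)*b + 2*s_1 == 7)) && ((!(s_2 == -7)) ==> (1/3)*b + s_2 == 2))) && ((!(b == -6)) ==> (7/3)*b == 7))
Before s := 2*b - b: forall s_2. ((b == -6 ==> ((s_2 == -7 ==> (forall s_1. (1/3)*b + 2*s_1 == 7)) && ((!(s_2 == -7)) ==> (1/3)*b + s_2 == 2))) && ((!(b == -6)) ==> (7/3)*b == 7))
Answer: WP = forall s_2. ((b == -6 ==> ((s_2 == -7 ==> (forall s_1. (1/3)*b + 2*s_1 == 7)) && ((!(s_2 == -7)) ==> (1/3)*b + s_2 == 2))) && ((!(b == -6)) ==> (7/3)*b == 7))


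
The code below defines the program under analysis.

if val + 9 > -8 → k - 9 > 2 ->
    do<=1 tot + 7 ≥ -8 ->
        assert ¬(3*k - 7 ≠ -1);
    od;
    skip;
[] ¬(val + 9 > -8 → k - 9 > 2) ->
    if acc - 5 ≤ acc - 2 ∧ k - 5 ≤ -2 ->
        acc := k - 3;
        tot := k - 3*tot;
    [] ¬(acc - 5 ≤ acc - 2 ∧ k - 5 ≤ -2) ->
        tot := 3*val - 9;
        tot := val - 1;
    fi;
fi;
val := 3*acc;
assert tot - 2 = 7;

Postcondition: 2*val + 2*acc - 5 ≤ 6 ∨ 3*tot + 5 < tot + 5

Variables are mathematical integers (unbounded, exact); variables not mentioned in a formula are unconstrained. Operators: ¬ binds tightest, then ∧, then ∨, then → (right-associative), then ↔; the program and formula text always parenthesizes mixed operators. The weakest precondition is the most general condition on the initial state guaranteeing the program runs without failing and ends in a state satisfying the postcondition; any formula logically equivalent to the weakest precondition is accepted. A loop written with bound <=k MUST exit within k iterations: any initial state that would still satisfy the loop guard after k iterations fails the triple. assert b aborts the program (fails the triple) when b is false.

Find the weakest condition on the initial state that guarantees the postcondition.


Working backward. After the program, the postcondition 2*val + 2*acc - 5 ≤ 6 ∨ 3*tot + 5 < tot + 5 must hold; in canonical form it is 2*acc + 2*val ≤ 11 ∨ 2*tot < 0.
Before assert tot - 2 = 7: tot = 9 ∧ (2*acc + 2*val ≤ 11 ∨ 2*tot < 0)
Before val := 3*acc: tot = 9 ∧ (8*acc ≤ 11 ∨ 2*tot < 0)
Then branch requires (tot ≥ -15 → ((¬(3*k ≠ 6)) ∧ (¬(tot ≥ -15)) ∧ tot = 9 ∧ (8*acc ≤ 11 ∨ 2*tot < 0))) ∧ ((¬(tot ≥ -15)) → (tot = 9 ∧ (8*acc ≤ 11 ∨ 2*tot < 0))); else branch requires (k ≤ 3 → (k = 3*tot + 9 ∧ (8*k ≤ 35 ∨ 2*k < 6*tot))) ∧ ((¬(k ≤ 3)) → (val = 10 ∧ (8*acc ≤ 11 ∨ 2*val < 2))).
Before the if: ((val > -17 → k > 11) → ((tot ≥ -15 → ((¬(3*k ≠ 6)) ∧ (¬(tot ≥ -15)) ∧ tot = 9 ∧ (8*acc ≤ 11 ∨ 2*tot < 0))) ∧ ((¬(tot ≥ -15)) → (tot = 9 ∧ (8*acc ≤ 11 ∨ 2*tot < 0))))) ∧ ((¬(val > -17 → k > 11)) → ((k ≤ 3 → (k = 3*tot + 9 ∧ (8*k ≤ 35 ∨ 2*k < 6*tot))) ∧ ((¬(k ≤ 3)) → (val = 10 ∧ (8*acc ≤ 11 ∨ 2*val < 2)))))
Answer: WP = ((val > -17 → k > 11) → ((tot ≥ -15 → ((¬(3*k ≠ 6)) ∧ (¬(tot ≥ -15)) ∧ tot = 9 ∧ (8*acc ≤ 11 ∨ 2*tot < 0))) ∧ ((¬(tot ≥ -15)) → (tot = 9 ∧ (8*acc ≤ 11 ∨ 2*tot < 0))))) ∧ ((¬(val > -17 → k > 11)) → ((k ≤ 3 → (k = 3*tot + 9 ∧ (8*k ≤ 35 ∨ 2*k < 6*tot))) ∧ ((¬(k ≤ 3)) → (val = 10 ∧ (8*acc ≤ 11 ∨ 2*val < 2)))))


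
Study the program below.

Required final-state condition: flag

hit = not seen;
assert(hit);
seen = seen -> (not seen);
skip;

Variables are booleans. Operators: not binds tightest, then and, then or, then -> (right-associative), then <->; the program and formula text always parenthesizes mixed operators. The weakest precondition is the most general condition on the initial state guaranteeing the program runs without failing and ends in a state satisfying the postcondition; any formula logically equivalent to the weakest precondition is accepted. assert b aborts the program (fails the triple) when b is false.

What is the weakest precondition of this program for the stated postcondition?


Working backward. After the program, flag must hold.
Before skip: flag
Before seen := seen -> (not seen): flag
Before assert hit: hit and flag
Before hit := not seen: (not seen) and flag
Answer: WP = (not seen) and flag


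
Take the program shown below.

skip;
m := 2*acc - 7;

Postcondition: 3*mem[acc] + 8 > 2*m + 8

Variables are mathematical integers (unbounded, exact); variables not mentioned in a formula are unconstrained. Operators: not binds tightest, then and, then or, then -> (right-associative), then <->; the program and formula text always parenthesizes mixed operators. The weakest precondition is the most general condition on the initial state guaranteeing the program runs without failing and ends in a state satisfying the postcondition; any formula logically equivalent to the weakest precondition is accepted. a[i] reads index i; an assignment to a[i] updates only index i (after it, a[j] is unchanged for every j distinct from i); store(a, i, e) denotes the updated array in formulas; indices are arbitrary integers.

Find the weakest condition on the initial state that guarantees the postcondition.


Working backward. After the program, the postcondition 3*mem[acc] + 8 > 2*m + 8 must hold; in canonical form it is 3*mem[acc] > 2*m.
Before m := 2*acc - 7: 3*mem[acc] > 4*acc - 14
Before skip: 3*mem[acc] > 4*acc - 14
Answer: WP = 3*mem[acc] > 4*acc - 14


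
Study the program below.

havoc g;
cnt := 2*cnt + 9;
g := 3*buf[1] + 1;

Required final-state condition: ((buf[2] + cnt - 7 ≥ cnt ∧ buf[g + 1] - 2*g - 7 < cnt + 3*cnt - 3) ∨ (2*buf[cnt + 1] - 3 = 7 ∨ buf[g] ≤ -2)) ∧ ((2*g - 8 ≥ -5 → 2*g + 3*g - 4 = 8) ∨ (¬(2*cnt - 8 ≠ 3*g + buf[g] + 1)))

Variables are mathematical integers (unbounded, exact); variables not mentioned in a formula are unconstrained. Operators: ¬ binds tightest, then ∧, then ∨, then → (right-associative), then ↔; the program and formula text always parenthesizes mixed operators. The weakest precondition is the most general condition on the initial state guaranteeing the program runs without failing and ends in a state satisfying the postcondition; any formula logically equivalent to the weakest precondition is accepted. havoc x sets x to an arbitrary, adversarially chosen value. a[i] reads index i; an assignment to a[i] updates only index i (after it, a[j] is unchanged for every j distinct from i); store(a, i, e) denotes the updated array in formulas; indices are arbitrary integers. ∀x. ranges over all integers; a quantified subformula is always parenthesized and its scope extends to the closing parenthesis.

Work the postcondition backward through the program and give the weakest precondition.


Working backward. After the program, the postcondition ((buf[2] + cnt - 7 ≥ cnt ∧ buf[g + 1] - 2*g - 7 < cnt + 3*cnt - 3) ∨ (2*buf[cnt + 1] - 3 = 7 ∨ buf[g] ≤ -2)) ∧ ((2*g - 8 ≥ -5 → 2*g + 3*g - 4 = 8) ∨ (¬(2*cnt - 8 ≠ 3*g + buf[g] + 1))) must hold; in canonical form it is ((buf[2] ≥ 7 ∧ buf[g + 1] < 4*cnt + 2*g + 4) ∨ 2*buf[cnt + 1] = 10 ∨ buf[g] ≤ -2) ∧ ((2*g ≥ 3 → 5*g = 12) ∨ (¬(2*cnt ≠ buf[g] + 3*g + 9))).
Before g := 3*buf[1] + 1: ((buf[2] ≥ 7 ∧ buf[3*buf[1] + 2] < 6*buf[1] + 4*cnt + 6) ∨ 2*buf[cnt + 1] = 10 ∨ buf[3*buf[1] + 1] ≤ -2) ∧ ((6*buf[1] ≥ 1 → 15*buf[1] = 7) ∨ (¬(2*cnt ≠ buf[3*buf[1] + 1] + 9*buf[1] + 12)))
Before cnt := 2*cnt + 9: ((buf[2] ≥ 7 ∧ buf[3*buf[1] + 2] < 6*buf[1] + 8*cnt + 42) ∨ 2*buf[2*cnt + 10] = 10 ∨ buf[3*buf[1] + 1] ≤ -2) ∧ ((6*buf[1] ≥ 1 → 15*buf[1] = 7) ∨ (¬(4*cnt ≠ buf[3*buf[1] + 1] + 9*buf[1] - 6)))
Before havoc g: ((buf[2] ≥ 7 ∧ buf[3*buf[1] + 2] < 6*buf[1] + 8*cnt + 42) ∨ 2*buf[2*cnt + 10] = 10 ∨ buf[3*buf[1] + 1] ≤ -2) ∧ ((6*buf[1] ≥ 1 → 15*buf[1] = 7) ∨ (¬(4*cnt ≠ buf[3*buf[1] + 1] + 9*buf[1] - 6)))
Answer: WP = ((buf[2] ≥ 7 ∧ buf[3*buf[1] + 2] < 6*buf[1] + 8*cnt + 42) ∨ 2*buf[2*cnt + 10] = 10 ∨ buf[3*buf[1] + 1] ≤ -2) ∧ ((6*buf[1] ≥ 1 → 15*buf[1] = 7) ∨ (¬(4*cnt ≠ buf[3*buf[1] + 1] + 9*buf[1] - 6)))


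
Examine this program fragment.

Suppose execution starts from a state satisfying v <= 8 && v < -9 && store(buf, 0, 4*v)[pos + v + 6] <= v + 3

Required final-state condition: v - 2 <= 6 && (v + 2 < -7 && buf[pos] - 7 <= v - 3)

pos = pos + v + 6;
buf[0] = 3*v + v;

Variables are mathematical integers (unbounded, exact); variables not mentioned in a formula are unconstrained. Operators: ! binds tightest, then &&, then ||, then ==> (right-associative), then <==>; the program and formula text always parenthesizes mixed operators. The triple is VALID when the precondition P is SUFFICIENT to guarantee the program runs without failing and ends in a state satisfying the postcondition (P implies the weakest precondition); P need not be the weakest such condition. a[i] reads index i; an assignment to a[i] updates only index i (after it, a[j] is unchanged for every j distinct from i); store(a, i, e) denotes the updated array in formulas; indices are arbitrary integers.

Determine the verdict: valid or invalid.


Working backward. After the program, the postcondition v - 2 <= 6 && (v + 2 < -7 && buf[pos] - 7 <= v - 3) must hold; in canonical form it is v <= 8 && v < -9 && buf[pos] <= v + 4.
Before buf[0] := 3*v + v: v <= 8 && v < -9 && store(buf, 0, 4*v)[pos] <= v + 4
Before pos := pos + v + 6: v <= 8 && v < -9 && store(buf, 0, 4*v)[pos + v + 6] <= v + 4
The weakest precondition is v <= 8 && v < -9 && store(buf, 0, 4*v)[pos + v + 6] <= v + 4.
Check whether v <= 8 && v < -9 && store(buf, 0, 4*v)[pos + v + 6] <= v + 3 implies it.
Every state satisfying the precondition satisfies the weakest precondition: the implication holds.
Answer: valid


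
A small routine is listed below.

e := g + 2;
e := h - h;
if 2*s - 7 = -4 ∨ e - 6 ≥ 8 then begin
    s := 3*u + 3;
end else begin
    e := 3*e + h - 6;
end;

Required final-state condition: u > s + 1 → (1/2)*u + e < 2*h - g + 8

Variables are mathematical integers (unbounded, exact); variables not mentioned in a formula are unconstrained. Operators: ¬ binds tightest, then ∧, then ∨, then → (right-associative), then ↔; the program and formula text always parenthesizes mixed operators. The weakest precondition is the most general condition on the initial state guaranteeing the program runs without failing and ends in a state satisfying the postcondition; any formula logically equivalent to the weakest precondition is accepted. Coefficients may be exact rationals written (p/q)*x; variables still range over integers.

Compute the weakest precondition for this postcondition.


Working backward. After the program, the postcondition u > s + 1 → (1/2)*u + e < 2*h - g + 8 must hold; in canonical form it is u > s + 1 → e + g + (1/2)*u < 2*h + 8.
Then branch requires 2*u < -4 → e + g + (1/2)*u < 2*h + 8; else branch requires u > s + 1 → 3*e + g + (1/2)*u < h + 14.
Before the if: ((2*s = 3 ∨ e ≥ 14) → (2*u < -4 → e + g + (1/2)*u < 2*h + 8)) ∧ ((¬(2*s = 3 ∨ e ≥ 14)) → (u > s + 1 → 3*e + g + (1/2)*u < h + 14))
Before e := h - h: (2*s = 3 → (2*u < -4 → g + (1/2)*u < 2*h + 8)) ∧ ((¬(2*s = 3)) → (u > s + 1 → g + (1/2)*u < h + 14))
Before e := g + 2: (2*s = 3 → (2*u < -4 → g + (1/2)*u < 2*h + 8)) ∧ ((¬(2*s = 3)) → (u > s + 1 → g + (1/2)*u < h + 14))
Answer: WP = (2*s = 3 → (2*u < -4 → g + (1/2)*u < 2*h + 8)) ∧ ((¬(2*s = 3)) → (u > s + 1 → g + (1/2)*u < h + 14))


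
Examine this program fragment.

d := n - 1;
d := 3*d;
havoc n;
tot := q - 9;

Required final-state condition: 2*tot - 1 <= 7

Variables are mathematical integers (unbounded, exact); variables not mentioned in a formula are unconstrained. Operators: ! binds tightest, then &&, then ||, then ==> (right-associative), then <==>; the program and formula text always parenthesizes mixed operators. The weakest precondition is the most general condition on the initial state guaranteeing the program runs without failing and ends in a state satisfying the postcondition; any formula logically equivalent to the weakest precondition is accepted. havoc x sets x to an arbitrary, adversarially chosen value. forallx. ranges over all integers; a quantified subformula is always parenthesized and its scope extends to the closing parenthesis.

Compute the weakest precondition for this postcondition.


Working backward. After the program, the postcondition 2*tot - 1 <= 7 must hold; in canonical form it is 2*tot <= 8.
Before tot := q - 9: 2*q <= 26
Before havoc n: 2*q <= 26
Before d := 3*d: 2*q <= 26
Before d := n - 1: 2*q <= 26
Answer: WP = 2*q <= 26


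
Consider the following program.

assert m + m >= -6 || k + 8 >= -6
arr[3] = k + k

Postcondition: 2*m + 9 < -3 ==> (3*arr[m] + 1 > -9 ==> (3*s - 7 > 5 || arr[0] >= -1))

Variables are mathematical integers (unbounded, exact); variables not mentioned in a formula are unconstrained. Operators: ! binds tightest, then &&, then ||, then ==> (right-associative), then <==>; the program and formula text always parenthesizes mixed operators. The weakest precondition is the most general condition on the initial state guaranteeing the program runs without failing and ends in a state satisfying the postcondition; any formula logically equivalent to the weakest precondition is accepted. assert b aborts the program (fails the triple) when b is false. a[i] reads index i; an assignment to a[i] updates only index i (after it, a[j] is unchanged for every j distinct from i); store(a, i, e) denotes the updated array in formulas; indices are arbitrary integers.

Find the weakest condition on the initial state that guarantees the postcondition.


Working backward. After the program, the postcondition 2*m + 9 < -3 ==> (3*arr[m] + 1 > -9 ==> (3*s - 7 > 5 || arr[0] >= -1)) must hold; in canonical form it is 2*m < -12 ==> (3*arr[m] > -10 ==> (3*s > 12 || arr[0] >= -1)).
Before arr[3] := k + k: 2*m < -12 ==> (3*store(arr, 3, 2*k)[m] > -10 ==> (3*s > 12 || arr[0] >= -1))
Before assert m + m >= -6 || k + 8 >= -6: (2*m >= -6 || k >= -14) && (2*m < -12 ==> (3*store(arr, 3, 2*k)[m] > -10 ==> (3*s > 12 || arr[0] >= -1)))
Answer: WP = (2*m >= -6 || k >= -14) && (2*m < -12 ==> (3*store(arr, 3, 2*k)[m] > -10 ==> (3*s > 12 || arr[0] >= -1)))


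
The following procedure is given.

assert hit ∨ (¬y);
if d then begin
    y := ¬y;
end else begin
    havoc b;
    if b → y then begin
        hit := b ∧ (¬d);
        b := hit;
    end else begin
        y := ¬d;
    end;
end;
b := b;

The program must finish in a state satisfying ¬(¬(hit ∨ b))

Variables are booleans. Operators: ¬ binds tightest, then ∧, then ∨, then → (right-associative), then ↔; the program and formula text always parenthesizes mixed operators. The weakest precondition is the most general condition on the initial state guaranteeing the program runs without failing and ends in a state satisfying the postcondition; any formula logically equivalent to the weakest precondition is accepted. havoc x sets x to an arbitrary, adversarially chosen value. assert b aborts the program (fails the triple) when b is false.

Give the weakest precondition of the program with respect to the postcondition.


Working backward. After the program, the postcondition ¬(¬(hit ∨ b)) must hold; in canonical form it is hit ∨ b.
Before b := b: hit ∨ b
Then branch requires hit ∨ b; else branch requires false.
Before the if: (d → (hit ∨ b)) ∧ d
Before assert hit ∨ (¬y): (hit ∨ (¬y)) ∧ (d → (hit ∨ b)) ∧ d
Answer: WP = (hit ∨ (¬y)) ∧ (d → (hit ∨ b)) ∧ d


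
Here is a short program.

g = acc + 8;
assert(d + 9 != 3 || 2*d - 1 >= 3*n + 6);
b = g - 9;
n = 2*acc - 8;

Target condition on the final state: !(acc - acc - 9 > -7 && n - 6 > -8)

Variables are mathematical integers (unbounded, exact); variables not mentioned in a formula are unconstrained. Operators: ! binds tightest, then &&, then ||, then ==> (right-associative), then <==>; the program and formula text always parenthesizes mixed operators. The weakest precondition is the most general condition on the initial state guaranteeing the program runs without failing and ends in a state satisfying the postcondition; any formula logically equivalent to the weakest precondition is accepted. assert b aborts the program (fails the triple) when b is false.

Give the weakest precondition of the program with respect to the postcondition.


Working backward. After the program, the postcondition !(acc - acc - 9 > -7 && n - 6 > -8) must hold; in canonical form it is true.
Before n := 2*acc - 8: true
Before b := g - 9: true
Before assert d + 9 != 3 || 2*d - 1 >= 3*n + 6: d != -6 || 2*d >= 3*n + 7
Before g := acc + 8: d != -6 || 2*d >= 3*n + 7
Answer: WP = d != -6 || 2*d >= 3*n + 7


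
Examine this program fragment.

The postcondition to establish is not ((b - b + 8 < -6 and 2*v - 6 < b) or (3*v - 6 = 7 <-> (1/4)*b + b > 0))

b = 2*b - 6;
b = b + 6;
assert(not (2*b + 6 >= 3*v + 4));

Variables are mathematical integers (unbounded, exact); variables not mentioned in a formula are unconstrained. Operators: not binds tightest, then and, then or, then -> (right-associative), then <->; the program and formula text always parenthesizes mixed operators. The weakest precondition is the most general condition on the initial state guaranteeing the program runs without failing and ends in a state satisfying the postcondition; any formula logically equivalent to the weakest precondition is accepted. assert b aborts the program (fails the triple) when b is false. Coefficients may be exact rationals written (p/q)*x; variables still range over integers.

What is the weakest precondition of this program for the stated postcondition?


Working backward. After the program, the postcondition not ((b - b + 8 < -6 and 2*v - 6 < b) or (3*v - 6 = 7 <-> (1/4)*b + b > 0)) must hold; in canonical form it is not (3*v = 13 <-> (5/4)*b > 0).
Before assert not (2*b + 6 >= 3*v + 4): (not (2*b >= 3*v - 2)) and (not (3*v = 13 <-> (5/4)*b > 0))
Before b := b + 6: (not (2*b >= 3*v - 14)) and (not (3*v = 13 <-> (5/4)*b > -15/2))
Before b := 2*b - 6: (not (4*b >= 3*v - 2)) and (not (3*v = 13 <-> (5/2)*b > 0))
Answer: WP = (not (4*b >= 3*v - 2)) and (not (3*v = 13 <-> (5/2)*b > 0))
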